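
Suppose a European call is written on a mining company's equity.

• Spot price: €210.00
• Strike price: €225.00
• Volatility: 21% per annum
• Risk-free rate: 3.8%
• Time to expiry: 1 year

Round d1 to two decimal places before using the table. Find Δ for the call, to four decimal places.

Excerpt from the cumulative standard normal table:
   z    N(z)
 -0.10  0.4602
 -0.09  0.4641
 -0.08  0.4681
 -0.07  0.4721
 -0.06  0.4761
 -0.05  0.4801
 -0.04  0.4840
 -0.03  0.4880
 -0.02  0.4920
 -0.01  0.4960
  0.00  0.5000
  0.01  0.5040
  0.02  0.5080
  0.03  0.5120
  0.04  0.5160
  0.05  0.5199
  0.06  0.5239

0.4840

T = 1;  σ√T = 0.2100
d₁ = [ln(210/225) + (0.038 + 0.21²/2)·1] / 0.2100 = [-0.0690 + 0.0600] / 0.2100 = -0.0426 → -0.04
N(d₁) = N(-0.04) = 0.4840
Δ_call = N(d₁) = 0.4840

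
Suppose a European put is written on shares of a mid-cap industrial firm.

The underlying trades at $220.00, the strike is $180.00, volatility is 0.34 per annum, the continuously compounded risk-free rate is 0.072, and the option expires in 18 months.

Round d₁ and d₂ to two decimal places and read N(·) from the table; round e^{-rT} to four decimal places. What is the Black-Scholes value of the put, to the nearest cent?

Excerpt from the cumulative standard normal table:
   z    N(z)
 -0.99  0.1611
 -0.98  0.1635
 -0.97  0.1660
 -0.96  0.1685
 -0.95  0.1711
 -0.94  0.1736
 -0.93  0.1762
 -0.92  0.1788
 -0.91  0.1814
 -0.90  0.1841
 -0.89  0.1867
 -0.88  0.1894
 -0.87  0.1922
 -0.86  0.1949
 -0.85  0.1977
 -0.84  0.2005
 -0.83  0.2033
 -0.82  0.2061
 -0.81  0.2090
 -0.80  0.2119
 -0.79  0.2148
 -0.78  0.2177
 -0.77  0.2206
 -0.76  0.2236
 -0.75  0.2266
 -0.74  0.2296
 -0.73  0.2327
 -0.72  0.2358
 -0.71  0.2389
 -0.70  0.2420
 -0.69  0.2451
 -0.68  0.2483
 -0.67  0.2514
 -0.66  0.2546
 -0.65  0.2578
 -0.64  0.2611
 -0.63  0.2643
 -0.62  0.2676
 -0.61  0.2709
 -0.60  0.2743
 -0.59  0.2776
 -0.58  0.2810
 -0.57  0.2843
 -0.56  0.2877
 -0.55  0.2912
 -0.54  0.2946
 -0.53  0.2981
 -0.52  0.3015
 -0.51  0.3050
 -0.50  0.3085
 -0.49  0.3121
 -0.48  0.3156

σ√T = 0.34·√1.5 = 0.4164
ln(S/K) + (r + σ²/2)T = ln(220/180) + (0.072 + 0.34²/2)·1.5 = 0.2007 + 0.1947 = 0.3954
d₁ = 0.3954 / 0.4164 = 0.9495 ⇒ 0.95
d₂ = d₁ − σ√T = 0.9495 − 0.4164 = 0.5331 ⇒ 0.53
exp(−rT) = exp(−0.072·1.5) = 0.8976
N(−d₂) = N(-0.53) = 0.2981;  N(−d₁) = N(-0.95) = 0.1711
P = 180·0.8976·0.2981 − 220·0.1711 = 48.1634 − 37.6420 = 10.5214

$10.52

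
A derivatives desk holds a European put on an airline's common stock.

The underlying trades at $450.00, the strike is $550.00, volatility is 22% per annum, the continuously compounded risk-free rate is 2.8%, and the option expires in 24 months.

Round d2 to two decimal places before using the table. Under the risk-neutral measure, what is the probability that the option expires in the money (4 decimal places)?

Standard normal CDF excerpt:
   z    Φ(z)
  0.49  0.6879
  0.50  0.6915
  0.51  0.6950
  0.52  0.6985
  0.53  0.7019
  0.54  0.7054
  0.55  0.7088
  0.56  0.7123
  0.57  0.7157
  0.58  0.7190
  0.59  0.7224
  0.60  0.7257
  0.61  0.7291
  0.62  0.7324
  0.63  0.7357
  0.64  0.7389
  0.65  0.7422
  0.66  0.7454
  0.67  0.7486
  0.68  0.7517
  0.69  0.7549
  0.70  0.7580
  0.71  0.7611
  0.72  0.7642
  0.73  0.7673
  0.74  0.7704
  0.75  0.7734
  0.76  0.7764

T = 2;  σ√T = 0.3111
d₁ = [ln(450/550) + (0.028 + 0.22²/2)·2] / 0.3111 = [-0.2007 + 0.1044] / 0.3111 = -0.3094 ⇒ -0.31
d₂ = d₁ − σ√T = -0.3094 − 0.3111 = -0.6206 ⇒ -0.62
Risk-neutral Pr[S_T < K] = N(−d₂) = N(0.62) = 0.7324

0.7324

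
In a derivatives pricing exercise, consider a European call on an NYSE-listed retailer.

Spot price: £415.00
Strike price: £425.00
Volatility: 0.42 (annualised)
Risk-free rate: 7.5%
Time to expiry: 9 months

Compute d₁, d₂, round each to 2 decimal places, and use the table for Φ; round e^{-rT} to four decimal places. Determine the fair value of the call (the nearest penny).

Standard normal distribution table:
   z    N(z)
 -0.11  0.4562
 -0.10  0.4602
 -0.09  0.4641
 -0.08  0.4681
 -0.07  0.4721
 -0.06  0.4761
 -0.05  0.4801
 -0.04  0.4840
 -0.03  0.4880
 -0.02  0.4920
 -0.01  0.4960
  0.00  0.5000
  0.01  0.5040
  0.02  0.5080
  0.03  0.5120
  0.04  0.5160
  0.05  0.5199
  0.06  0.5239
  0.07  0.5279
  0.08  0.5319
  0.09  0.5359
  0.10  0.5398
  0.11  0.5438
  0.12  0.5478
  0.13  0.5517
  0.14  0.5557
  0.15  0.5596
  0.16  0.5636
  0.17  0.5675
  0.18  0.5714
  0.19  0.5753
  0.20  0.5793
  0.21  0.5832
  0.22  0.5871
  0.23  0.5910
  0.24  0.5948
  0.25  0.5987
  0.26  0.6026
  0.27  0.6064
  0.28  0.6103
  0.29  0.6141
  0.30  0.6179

£65.20

σ√T = 0.42·√0.75 = 0.3637
d₁ = [ln(415/425) + (0.075 + 0.42²/2)·0.75] / 0.3637 = [-0.0238 + 0.1224] / 0.3637 = 0.2711 which rounds to 0.27
d₂ = d₁ − σ√T = 0.2711 − 0.3637 = -0.0927 which rounds to -0.09
exp(−rT) = exp(−0.075·0.75) = 0.9453
N(d₁) = N(0.27) = 0.6064;  N(d₂) = N(-0.09) = 0.4641
C = 415·0.6064 − 425·0.9453·0.4641 = 251.6560 − 186.4533 = 65.2027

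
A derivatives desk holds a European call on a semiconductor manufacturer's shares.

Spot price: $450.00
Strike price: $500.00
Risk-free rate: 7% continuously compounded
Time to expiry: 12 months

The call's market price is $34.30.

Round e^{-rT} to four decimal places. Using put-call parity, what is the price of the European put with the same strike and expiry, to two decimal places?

$50.50

e^(−rT) = e^(−0.07·1) = 0.9324
Put-call parity: C − P = S − K·e^(−rT) = 450 − 500·0.9324 = 450 − 466.2000 = -16.2000
P = C − (C − P) = 34.30 − (-16.2000) = 50.5000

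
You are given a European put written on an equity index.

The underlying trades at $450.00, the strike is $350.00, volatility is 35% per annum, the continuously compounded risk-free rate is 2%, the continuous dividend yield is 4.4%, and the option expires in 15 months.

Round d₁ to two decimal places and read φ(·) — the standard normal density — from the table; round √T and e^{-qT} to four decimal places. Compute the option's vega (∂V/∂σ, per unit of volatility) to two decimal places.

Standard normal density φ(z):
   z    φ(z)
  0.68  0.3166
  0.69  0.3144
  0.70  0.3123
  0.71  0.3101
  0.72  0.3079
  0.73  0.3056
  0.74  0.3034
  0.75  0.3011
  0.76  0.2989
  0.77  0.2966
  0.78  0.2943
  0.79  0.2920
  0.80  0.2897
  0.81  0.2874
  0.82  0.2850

142.33

σ√T = 0.35·√1.25 = 0.3913
d₁ = [ln(450/350) + (0.02 − 0.044 + ½·0.35²)·1.25] / (σ√T) = (0.2513 + 0.0466) / 0.3913 = 0.7612 ≈ 0.76
√T = √1.25 = 1.1180
φ(d₁) = φ(0.76) = 0.2989
e^(−qT) = e^(−0.044·1.25) = 0.9465
vega = S·e^(−qT)·φ(d₁)·√T = 450·0.9465·0.2989·1.1180 = 142.3314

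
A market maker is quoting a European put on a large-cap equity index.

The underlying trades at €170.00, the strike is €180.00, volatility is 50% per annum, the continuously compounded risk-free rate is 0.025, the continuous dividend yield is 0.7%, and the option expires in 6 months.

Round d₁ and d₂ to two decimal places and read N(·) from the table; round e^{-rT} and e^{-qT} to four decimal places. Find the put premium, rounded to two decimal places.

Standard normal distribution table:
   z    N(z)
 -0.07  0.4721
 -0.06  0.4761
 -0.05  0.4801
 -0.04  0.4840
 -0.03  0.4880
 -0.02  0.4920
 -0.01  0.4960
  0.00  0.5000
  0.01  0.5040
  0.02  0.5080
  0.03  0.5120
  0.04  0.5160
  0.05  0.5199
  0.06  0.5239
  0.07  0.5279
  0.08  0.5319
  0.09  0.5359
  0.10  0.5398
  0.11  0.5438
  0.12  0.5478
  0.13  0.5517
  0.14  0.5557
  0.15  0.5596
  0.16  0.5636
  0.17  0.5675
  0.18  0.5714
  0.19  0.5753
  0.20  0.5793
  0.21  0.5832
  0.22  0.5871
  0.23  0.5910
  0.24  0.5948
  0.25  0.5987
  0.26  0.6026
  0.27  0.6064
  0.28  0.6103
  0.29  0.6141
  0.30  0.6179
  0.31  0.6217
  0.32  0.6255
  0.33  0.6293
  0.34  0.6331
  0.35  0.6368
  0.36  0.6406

T = 0.5;  σ√T = 0.3536
d₁ = [ln(170/180) + (0.025 − 0.007 + 0.5²/2)·0.5] / 0.3536 = [-0.0572 + 0.0715] / 0.3536 = 0.0406 → 0.04
d₂ = d₁ − σ√T = 0.0406 − 0.3536 = -0.3130 → -0.31
exp(−qT) = exp(−0.007·0.5) = 0.9965;  exp(−rT) = exp(−0.025·0.5) = 0.9876
N(−d₂) = N(0.31) = 0.6217;  N(−d₁) = N(-0.04) = 0.4840
P = 180·0.9876·0.6217 − 170·0.9965·0.4840 = 110.5184 − 81.9920 = 28.5263

€28.53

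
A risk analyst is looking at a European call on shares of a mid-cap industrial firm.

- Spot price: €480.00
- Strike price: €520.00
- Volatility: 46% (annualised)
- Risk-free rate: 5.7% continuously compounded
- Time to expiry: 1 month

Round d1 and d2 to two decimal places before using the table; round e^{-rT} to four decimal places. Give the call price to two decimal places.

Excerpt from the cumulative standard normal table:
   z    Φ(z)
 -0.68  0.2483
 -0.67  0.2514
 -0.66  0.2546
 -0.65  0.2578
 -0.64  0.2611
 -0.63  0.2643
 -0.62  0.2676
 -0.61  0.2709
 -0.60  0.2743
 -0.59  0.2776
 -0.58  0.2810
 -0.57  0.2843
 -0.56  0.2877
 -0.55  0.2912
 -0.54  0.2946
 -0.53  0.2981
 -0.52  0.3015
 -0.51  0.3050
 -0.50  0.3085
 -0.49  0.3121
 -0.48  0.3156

T = 0.08333;  σ√T = 0.1328
d₁ = [ln(480/520) + (0.057 + ½·0.46²)·0.08333] / (σ√T) = (-0.0800 + 0.0136) / 0.1328 = -0.5006 ⇒ -0.50
d₂ = -0.5006 − 0.1328 = -0.6334 ⇒ -0.63
e^(−rT) = e^(−0.057·0.08333) = 0.9953
N(d₁) = N(-0.50) = 0.3085;  N(d₂) = N(-0.63) = 0.2643
C = 480·0.3085 − 520·0.9953·0.2643 = 148.0800 − 136.7901 = 11.2899

€11.29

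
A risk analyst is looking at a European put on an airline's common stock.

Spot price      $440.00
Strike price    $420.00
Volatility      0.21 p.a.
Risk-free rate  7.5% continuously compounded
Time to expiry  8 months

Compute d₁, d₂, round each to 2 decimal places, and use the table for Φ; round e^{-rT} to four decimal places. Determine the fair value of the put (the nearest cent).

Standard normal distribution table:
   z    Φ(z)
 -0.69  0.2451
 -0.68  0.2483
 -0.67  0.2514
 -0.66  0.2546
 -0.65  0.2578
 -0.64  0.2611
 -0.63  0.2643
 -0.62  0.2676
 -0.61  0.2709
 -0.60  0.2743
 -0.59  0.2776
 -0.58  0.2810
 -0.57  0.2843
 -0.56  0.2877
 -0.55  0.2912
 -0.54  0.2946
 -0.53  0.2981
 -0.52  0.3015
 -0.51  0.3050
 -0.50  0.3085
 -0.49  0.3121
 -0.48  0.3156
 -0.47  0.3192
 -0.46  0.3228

T = 0.6667;  σ√T = 0.1715
d₁ = [ln(440/420) + (0.075 + 0.21²/2)·0.6667] / 0.1715 = [0.0465 + 0.0647] / 0.1715 = 0.6486 which rounds to 0.65
d₂ = d₁ − σ√T = 0.6486 − 0.1715 = 0.4772 which rounds to 0.48
e^(−rT) = e^(−0.075·0.6667) = 0.9512
N(−d₂) = N(-0.48) = 0.3156;  N(−d₁) = N(-0.65) = 0.2578
P = 420·0.9512·0.3156 − 440·0.2578 = 126.0835 − 113.4320 = 12.6515

$12.65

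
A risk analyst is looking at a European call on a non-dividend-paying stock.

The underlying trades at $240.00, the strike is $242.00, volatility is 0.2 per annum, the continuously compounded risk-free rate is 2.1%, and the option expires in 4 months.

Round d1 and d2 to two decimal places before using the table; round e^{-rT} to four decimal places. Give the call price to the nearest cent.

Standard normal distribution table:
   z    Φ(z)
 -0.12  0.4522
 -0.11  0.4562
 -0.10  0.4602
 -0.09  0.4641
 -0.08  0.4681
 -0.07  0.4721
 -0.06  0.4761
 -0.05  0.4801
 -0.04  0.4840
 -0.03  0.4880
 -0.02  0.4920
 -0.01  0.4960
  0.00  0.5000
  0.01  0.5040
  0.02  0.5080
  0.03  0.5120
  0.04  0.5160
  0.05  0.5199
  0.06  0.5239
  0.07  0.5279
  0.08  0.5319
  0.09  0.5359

σ√T = 0.2·√0.3333 = 0.1155
d₁ = [ln(240/242) + (0.021 + 0.2²/2)·0.3333] / 0.1155 = [-0.0083 + 0.0137] / 0.1155 = 0.0465 which rounds to 0.05
d₂ = d₁ − σ√T = 0.0465 − 0.1155 = -0.0690 which rounds to -0.07
e^(−rT) = e^(−0.021·0.3333) = 0.9930
C = 240·N(0.05) − 242·0.9930·N(-0.07) = 240·0.5199 − 242·0.9930·0.4721 = 124.7760 − 113.4485 = 11.3275

$11.33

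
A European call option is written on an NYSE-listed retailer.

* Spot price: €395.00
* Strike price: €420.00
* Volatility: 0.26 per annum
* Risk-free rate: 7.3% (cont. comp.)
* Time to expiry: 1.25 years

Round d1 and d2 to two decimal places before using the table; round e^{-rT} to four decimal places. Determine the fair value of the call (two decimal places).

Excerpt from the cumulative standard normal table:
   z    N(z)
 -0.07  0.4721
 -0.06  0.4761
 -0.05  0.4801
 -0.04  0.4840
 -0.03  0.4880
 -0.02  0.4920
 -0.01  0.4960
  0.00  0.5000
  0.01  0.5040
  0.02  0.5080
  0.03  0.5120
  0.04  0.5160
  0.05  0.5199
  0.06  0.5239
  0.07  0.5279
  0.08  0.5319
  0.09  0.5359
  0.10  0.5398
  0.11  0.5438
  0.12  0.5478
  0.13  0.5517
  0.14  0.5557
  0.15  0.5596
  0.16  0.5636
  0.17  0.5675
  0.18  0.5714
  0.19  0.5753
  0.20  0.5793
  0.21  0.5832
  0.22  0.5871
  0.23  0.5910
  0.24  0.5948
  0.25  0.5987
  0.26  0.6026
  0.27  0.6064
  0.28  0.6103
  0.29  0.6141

€50.93

σ√T = 0.26 × 1.1180 = 0.2907
d₁ = [ln(395/420) + (0.073 + 0.26²/2)·1.25] / 0.2907 = [-0.0614 + 0.1335] / 0.2907 = 0.2481 ≈ 0.25
d₂ = d₁ − σ√T = 0.2481 − 0.2907 = -0.0426 ≈ -0.04
exp(−rT) = exp(−0.073·1.25) = 0.9128
N(d₁) = N(0.25) = 0.5987;  N(d₂) = N(-0.04) = 0.4840
C = 395·0.5987 − 420·0.9128·0.4840 = 236.4865 − 185.5540 = 50.9325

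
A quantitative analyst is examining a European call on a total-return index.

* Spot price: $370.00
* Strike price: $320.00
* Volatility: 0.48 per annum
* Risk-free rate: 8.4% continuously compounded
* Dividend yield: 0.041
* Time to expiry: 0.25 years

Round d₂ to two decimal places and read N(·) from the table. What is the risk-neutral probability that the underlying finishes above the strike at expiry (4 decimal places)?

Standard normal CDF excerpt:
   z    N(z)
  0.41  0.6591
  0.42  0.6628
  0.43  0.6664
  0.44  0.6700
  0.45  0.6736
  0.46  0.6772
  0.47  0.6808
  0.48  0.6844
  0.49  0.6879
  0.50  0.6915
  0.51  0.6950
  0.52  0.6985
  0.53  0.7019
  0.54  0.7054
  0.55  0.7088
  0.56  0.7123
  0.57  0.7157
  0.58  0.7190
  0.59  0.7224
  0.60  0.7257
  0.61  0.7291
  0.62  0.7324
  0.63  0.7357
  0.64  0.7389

0.7019

σ√T = 0.48·√0.25 = 0.2400
ln(S/K) + (r − q + σ²/2)T = ln(370/320) + (0.084 − 0.041 + 0.48²/2)·0.25 = 0.1452 + 0.0396 = 0.1847
d₁ = 0.1847 / 0.2400 = 0.7697 ≈ 0.77
d₂ = d₁ − σ√T = 0.7697 − 0.2400 = 0.5297 ≈ 0.53
Risk-neutral Pr[S_T > K] = N(d₂) = N(0.53) = 0.7019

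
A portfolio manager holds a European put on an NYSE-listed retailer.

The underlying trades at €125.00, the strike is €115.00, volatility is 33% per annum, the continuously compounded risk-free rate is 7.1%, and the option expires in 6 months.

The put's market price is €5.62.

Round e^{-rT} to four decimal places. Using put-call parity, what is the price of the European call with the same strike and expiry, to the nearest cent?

exp(−rT) = exp(−0.071·0.5) = 0.9651
Put-call parity: C − P = S − K·e^(−rT) = 125 − 115·0.9651 = 125 − 110.9865 = 14.0135
C = P + (C − P) = 5.62 + (14.0135) = 19.6335

€19.63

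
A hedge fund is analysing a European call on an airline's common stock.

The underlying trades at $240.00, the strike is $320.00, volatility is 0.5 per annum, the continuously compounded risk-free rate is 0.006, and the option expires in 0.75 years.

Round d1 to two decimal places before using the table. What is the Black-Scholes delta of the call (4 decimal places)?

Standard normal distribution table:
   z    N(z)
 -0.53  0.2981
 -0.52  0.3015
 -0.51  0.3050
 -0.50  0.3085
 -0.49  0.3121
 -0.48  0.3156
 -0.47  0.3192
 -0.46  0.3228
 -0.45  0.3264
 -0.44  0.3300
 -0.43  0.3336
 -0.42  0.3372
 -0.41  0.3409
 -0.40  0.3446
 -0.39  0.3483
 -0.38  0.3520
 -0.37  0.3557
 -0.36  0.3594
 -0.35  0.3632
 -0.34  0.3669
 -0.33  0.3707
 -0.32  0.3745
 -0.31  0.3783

T = 0.75;  σ√T = 0.4330
d₁ = [ln(240/320) + (0.006 + ½·0.5²)·0.75] / (σ√T) = (-0.2877 + 0.0983) / 0.4330 = -0.4375 which rounds to -0.44
N(d₁) = N(-0.44) = 0.3300
Δ_call = N(d₁) = 0.3300

0.3300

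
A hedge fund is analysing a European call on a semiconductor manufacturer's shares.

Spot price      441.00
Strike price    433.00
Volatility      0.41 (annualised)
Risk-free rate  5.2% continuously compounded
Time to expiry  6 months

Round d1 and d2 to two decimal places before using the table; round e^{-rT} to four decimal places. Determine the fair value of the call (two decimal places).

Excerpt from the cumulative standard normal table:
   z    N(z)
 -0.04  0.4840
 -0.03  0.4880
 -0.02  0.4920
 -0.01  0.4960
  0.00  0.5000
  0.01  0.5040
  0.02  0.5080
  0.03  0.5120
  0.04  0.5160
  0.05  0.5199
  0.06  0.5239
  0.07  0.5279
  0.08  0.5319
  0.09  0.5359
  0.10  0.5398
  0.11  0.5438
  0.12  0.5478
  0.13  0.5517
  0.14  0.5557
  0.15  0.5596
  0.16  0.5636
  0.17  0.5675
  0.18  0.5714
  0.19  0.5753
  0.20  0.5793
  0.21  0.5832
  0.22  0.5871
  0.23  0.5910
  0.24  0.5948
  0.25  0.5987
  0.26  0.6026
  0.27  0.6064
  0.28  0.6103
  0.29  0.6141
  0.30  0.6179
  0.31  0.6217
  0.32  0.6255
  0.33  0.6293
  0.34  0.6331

σ√T = 0.41·√0.5 = 0.2899
d₁ = [ln(441/433) + (0.052 + 0.41²/2)·0.5] / 0.2899 = [0.0183 + 0.0680] / 0.2899 = 0.2978 ≈ 0.30
d₂ = d₁ − σ√T = 0.2978 − 0.2899 = 0.0079 ≈ 0.01
e^(−rT) = e^(−0.052·0.5) = 0.9743
N(d₁) = N(0.30) = 0.6179;  N(d₂) = N(0.01) = 0.5040
C = 441·0.6179 − 433·0.9743·0.5040 = 272.4939 − 212.6234 = 59.8705

59.87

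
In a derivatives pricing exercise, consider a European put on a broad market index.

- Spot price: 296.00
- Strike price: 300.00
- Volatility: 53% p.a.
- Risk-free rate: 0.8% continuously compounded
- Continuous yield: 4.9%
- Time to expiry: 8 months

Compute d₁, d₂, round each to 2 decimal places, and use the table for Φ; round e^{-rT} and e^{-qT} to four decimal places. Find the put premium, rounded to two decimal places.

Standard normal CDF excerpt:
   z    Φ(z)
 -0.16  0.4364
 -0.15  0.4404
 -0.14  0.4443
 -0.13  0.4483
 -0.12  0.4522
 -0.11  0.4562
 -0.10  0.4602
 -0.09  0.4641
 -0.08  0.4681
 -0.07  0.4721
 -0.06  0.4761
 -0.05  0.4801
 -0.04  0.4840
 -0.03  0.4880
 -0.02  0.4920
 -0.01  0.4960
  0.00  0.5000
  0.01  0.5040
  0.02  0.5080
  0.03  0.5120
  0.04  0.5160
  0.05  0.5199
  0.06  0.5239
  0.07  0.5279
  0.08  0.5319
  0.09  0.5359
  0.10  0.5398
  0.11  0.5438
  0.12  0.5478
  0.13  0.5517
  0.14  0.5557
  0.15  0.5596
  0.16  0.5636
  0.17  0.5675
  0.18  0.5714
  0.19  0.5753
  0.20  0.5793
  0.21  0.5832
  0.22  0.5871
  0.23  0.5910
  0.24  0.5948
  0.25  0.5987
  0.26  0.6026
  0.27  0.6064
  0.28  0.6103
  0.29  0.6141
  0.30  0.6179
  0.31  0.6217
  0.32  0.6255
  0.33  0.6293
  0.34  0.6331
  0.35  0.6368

σ√T = 0.53·√0.6667 = 0.4327
ln(S/K) + (r − q + σ²/2)T = ln(296/300) + (0.008 − 0.049 + 0.53²/2)·0.6667 = -0.0134 + 0.0663 = 0.0529
d₁ = 0.0529 / 0.4327 = 0.1222 → 0.12
d₂ = d₁ − σ√T = 0.1222 − 0.4327 = -0.3106 → -0.31
e^(−qT) = e^(−0.049·0.6667) = 0.9679;  e^(−rT) = e^(−0.008·0.6667) = 0.9947
P = 300·0.9947·N(0.31) − 296·0.9679·N(-0.12) = 300·0.9947·0.6217 − 296·0.9679·0.4522 = 185.5215 − 129.5546 = 55.9669

55.97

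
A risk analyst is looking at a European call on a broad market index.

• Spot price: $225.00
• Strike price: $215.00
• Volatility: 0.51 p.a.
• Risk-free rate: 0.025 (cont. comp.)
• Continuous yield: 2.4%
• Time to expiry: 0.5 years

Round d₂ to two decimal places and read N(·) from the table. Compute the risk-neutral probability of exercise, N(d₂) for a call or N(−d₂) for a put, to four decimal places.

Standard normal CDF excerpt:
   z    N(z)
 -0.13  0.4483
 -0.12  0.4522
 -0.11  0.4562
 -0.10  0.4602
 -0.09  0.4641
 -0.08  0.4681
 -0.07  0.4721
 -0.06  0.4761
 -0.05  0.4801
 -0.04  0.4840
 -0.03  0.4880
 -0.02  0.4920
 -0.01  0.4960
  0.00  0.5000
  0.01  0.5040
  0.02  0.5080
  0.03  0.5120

T = 0.5;  σ√T = 0.3606
ln(S/K) + (r − q + σ²/2)T = ln(225/215) + (0.025 − 0.024 + 0.51²/2)·0.5 = 0.0455 + 0.0655 = 0.1110
d₁ = 0.1110 / 0.3606 = 0.3078 ≈ 0.31
d₂ = d₁ − σ√T = 0.3078 − 0.3606 = -0.0529 ≈ -0.05
Pr(exercise) under Q = N(d₂) = 0.4801

0.4801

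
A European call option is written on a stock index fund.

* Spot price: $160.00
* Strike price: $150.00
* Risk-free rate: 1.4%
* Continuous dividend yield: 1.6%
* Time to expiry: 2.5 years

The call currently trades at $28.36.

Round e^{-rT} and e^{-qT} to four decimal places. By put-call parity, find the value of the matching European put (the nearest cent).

exp(−qT) = exp(−0.016·2.5) = 0.9608;  exp(−rT) = exp(−0.014·2.5) = 0.9656
Put-call parity: C − P = S·e^(−qT) − K·e^(−rT) = 160·0.9608 − 150·0.9656 = 153.7280 − 144.8400 = 8.8880
P = C − (C − P) = 28.36 − (8.8880) = 19.4720

$19.47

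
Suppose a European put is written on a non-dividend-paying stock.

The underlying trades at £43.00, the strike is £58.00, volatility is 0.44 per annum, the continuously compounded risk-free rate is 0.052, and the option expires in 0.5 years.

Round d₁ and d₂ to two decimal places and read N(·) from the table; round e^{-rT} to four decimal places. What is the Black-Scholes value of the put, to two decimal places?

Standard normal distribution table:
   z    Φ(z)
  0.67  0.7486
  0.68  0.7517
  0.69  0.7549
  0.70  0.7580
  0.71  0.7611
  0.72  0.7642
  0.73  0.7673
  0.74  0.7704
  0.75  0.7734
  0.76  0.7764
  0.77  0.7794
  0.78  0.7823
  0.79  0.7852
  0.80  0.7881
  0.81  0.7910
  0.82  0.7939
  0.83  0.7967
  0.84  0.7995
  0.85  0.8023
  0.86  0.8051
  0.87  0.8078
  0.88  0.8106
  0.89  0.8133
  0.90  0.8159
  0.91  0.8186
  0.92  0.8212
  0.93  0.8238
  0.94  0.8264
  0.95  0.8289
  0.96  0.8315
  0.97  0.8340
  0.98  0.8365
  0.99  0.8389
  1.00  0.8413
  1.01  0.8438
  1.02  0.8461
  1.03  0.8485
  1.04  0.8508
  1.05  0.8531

£15.09

σ√T = 0.44 × 0.7071 = 0.3111
ln(S/K) + (r + σ²/2)T = ln(43/58) + (0.052 + 0.44²/2)·0.5 = -0.2992 + 0.0744 = -0.2248
d₁ = -0.2248 / 0.3111 = -0.7227 ≈ -0.72
d₂ = d₁ − σ√T = -0.7227 − 0.3111 = -1.0338 ≈ -1.03
e^(−rT) = e^(−0.052·0.5) = 0.9743
P = 58·0.9743·N(1.03) − 43·N(0.72) = 58·0.9743·0.8485 − 43·0.7642 = 47.9482 − 32.8606 = 15.0876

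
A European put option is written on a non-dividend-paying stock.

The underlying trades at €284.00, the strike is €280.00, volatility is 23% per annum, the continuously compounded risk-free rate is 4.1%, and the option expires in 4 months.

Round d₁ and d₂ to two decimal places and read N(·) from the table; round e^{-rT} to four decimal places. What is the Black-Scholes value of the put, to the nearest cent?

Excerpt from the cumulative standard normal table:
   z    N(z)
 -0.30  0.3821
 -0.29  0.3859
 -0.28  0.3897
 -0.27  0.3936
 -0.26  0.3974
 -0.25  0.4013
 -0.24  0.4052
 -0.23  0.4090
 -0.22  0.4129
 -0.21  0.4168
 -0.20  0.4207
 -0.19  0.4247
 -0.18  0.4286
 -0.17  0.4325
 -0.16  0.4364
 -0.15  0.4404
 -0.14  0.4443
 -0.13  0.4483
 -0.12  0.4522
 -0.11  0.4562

€12.04

σ√T = 0.23 × 0.5774 = 0.1328
ln(S/K) + (r + σ²/2)T = ln(284/280) + (0.041 + 0.23²/2)·0.3333 = 0.0142 + 0.0225 = 0.0367
d₁ = 0.0367 / 0.1328 = 0.2761 → 0.28
d₂ = d₁ − σ√T = 0.2761 − 0.1328 = 0.1433 → 0.14
exp(−rT) = exp(−0.041·0.3333) = 0.9864
N(−d₂) = N(-0.14) = 0.4443;  N(−d₁) = N(-0.28) = 0.3897
P = 280·0.9864·0.4443 − 284·0.3897 = 122.7121 − 110.6748 = 12.0373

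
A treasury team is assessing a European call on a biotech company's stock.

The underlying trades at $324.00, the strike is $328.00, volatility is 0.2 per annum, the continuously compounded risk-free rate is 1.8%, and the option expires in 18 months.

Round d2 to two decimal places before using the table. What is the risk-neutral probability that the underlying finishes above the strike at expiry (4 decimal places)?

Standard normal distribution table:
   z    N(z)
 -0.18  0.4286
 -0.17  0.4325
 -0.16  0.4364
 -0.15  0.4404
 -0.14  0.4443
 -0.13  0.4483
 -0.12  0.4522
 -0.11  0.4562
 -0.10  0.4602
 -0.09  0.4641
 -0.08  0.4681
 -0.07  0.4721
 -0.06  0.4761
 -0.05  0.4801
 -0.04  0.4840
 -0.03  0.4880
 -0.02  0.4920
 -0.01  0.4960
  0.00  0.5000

σ√T = 0.2·√1.5 = 0.2449
d₁ = [ln(324/328) + (0.018 + ½·0.2²)·1.5] / (σ√T) = (-0.0123 + 0.0570) / 0.2449 = 0.1826 ⇒ 0.18
d₂ = 0.1826 − 0.2449 = -0.0623 ⇒ -0.06
Risk-neutral Pr[S_T > K] = N(d₂) = N(-0.06) = 0.4761

0.4761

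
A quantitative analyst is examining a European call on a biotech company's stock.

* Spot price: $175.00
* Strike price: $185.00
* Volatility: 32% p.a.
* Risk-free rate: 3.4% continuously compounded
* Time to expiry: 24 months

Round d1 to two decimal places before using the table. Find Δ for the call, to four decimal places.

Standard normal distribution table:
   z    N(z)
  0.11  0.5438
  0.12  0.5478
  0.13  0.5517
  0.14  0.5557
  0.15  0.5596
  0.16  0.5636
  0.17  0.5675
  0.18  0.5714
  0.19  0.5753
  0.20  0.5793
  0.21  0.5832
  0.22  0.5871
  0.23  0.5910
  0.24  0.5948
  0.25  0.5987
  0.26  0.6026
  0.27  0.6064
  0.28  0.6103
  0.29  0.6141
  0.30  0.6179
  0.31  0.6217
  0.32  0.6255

0.5987

T = 2;  σ√T = 0.4525
ln(S/K) + (r + σ²/2)T = ln(175/185) + (0.034 + 0.32²/2)·2 = -0.0556 + 0.1704 = 0.1148
d₁ = 0.1148 / 0.4525 = 0.2537 ⇒ 0.25
N(d₁) = N(0.25) = 0.5987
Δ_call = N(d₁) = 0.5987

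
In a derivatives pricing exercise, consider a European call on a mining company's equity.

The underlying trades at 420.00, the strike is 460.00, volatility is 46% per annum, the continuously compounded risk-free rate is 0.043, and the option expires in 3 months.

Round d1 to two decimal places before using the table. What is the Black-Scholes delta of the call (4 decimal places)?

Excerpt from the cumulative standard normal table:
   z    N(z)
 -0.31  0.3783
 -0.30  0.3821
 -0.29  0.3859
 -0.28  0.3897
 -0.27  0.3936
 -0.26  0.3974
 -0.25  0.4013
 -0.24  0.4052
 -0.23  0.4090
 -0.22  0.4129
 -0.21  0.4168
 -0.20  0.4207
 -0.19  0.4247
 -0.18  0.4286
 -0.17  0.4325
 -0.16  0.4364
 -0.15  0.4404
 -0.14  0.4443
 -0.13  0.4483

0.4090

T = 0.25;  σ√T = 0.2300
d₁ = [ln(420/460) + (0.043 + ½·0.46²)·0.25] / (σ√T) = (-0.0910 + 0.0372) / 0.2300 = -0.2338 ≈ -0.23
N(d₁) = N(-0.23) = 0.4090
Δ_call = N(d₁) = 0.4090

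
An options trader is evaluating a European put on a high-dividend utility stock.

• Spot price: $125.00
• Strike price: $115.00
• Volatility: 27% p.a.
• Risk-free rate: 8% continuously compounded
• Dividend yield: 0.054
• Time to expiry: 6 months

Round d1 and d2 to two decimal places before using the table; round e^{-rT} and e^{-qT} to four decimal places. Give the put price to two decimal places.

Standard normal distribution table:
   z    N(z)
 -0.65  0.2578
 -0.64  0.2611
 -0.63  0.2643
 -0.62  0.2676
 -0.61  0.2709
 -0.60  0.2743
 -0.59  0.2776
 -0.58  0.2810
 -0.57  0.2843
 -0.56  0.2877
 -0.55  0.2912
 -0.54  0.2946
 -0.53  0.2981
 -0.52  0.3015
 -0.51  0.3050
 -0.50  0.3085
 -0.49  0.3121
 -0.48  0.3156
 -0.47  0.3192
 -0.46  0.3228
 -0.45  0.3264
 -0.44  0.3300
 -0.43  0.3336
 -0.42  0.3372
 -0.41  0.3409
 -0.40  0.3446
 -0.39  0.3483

σ√T = 0.27·√0.5 = 0.1909
ln(S/K) + (r − q + σ²/2)T = ln(125/115) + (0.08 − 0.054 + 0.27²/2)·0.5 = 0.0834 + 0.0312 = 0.1146
d₁ = 0.1146 / 0.1909 = 0.6003 ⇒ 0.60
d₂ = d₁ − σ√T = 0.6003 − 0.1909 = 0.4094 ⇒ 0.41
exp(−qT) = exp(−0.054·0.5) = 0.9734;  exp(−rT) = exp(−0.08·0.5) = 0.9608
P = 115·0.9608·N(-0.41) − 125·0.9734·N(-0.60) = 115·0.9608·0.3409 − 125·0.9734·0.2743 = 37.6667 − 33.3755 = 4.2913

$4.29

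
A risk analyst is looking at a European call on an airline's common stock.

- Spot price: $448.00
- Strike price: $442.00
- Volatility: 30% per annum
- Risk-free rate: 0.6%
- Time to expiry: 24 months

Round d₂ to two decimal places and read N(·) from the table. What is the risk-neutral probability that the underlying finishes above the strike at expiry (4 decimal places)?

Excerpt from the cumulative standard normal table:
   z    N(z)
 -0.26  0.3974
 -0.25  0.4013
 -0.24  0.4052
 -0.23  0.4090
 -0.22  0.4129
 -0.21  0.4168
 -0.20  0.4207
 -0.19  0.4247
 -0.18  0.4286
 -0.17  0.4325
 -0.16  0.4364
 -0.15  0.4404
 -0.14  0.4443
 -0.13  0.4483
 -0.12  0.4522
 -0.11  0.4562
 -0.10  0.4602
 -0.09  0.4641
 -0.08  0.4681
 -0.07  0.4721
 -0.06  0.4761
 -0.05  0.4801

T = 2;  σ√T = 0.4243
d₁ = [ln(448/442) + (0.006 + 0.3²/2)·2] / 0.4243 = [0.0135 + 0.1020] / 0.4243 = 0.2722 → 0.27
d₂ = d₁ − σ√T = 0.2722 − 0.4243 = -0.1521 → -0.15
Risk-neutral Pr[S_T > K] = N(d₂) = N(-0.15) = 0.4404

0.4404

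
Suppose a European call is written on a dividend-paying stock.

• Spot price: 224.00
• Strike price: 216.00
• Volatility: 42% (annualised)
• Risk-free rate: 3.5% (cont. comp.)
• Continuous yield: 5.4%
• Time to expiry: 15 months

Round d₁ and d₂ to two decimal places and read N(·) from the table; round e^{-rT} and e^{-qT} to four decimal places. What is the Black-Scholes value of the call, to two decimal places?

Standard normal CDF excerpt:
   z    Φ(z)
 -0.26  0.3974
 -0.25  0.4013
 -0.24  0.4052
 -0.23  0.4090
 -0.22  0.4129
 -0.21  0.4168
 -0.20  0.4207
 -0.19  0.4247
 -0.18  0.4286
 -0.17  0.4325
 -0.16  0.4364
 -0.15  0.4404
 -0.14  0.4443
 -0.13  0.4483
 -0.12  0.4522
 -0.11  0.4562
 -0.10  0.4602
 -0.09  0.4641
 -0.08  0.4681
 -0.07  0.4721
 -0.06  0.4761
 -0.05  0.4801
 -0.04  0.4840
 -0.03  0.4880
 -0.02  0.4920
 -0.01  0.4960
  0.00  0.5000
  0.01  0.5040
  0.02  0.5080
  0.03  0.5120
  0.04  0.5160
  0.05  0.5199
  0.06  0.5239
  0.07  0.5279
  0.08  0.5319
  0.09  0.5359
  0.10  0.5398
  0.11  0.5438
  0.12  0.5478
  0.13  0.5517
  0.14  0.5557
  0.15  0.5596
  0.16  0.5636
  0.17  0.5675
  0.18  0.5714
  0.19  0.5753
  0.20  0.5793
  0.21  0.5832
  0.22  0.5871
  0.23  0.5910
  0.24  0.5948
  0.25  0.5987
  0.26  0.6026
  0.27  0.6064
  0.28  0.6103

39.99

σ√T = 0.42 × 1.1180 = 0.4696
d₁ = [ln(224/216) + (0.035 − 0.054 + 0.42²/2)·1.25] / 0.4696 = [0.0364 + 0.0865] / 0.4696 = 0.2617 ≈ 0.26
d₂ = d₁ − σ√T = 0.2617 − 0.4696 = -0.2079 ≈ -0.21
exp(−qT) = exp(−0.054·1.25) = 0.9347;  exp(−rT) = exp(−0.035·1.25) = 0.9572
N(d₁) = N(0.26) = 0.6026;  N(d₂) = N(-0.21) = 0.4168
C = 224·0.9347·0.6026 − 216·0.9572·0.4168 = 126.1680 − 86.1756 = 39.9925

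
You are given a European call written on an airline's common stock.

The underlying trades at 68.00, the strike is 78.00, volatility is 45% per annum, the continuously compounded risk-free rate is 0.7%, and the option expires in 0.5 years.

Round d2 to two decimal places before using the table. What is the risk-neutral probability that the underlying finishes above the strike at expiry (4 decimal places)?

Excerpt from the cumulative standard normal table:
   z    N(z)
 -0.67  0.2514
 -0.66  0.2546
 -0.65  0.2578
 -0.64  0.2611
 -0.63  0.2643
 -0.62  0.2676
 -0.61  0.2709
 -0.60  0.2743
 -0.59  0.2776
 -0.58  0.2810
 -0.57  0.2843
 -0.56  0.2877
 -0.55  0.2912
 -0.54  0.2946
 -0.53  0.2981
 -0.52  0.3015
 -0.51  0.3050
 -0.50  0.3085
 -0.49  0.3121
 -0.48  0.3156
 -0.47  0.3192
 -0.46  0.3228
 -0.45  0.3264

0.2810

σ√T = 0.45 × 0.7071 = 0.3182
d₁ = [ln(68/78) + (0.007 + ½·0.45²)·0.5] / (σ√T) = (-0.1372 + 0.0541) / 0.3182 = -0.2611 ⇒ -0.26
d₂ = -0.2611 − 0.3182 = -0.5793 ⇒ -0.58
Pr(exercise) under Q = N(d₂) = 0.2810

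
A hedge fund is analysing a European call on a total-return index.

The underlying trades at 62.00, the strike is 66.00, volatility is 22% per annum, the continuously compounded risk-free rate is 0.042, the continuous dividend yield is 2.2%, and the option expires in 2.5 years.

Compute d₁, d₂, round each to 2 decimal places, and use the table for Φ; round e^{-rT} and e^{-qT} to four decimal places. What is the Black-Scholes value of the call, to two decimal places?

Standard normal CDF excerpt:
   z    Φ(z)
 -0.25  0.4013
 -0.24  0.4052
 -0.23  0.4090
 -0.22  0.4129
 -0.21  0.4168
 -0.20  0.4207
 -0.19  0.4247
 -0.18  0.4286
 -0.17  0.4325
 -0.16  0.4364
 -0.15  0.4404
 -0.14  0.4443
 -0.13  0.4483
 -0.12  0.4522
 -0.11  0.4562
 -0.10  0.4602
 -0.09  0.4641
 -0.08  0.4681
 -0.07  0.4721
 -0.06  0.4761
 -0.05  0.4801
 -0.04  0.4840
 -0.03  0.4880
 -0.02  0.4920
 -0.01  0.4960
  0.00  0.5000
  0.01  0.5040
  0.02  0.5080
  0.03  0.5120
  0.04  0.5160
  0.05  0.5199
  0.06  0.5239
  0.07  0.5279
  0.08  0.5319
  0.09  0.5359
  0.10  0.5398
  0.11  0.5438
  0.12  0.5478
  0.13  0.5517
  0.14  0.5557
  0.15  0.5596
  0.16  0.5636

T = 2.5;  σ√T = 0.3479
d₁ = [ln(62/66) + (0.042 − 0.022 + ½·0.22²)·2.5] / (σ√T) = (-0.0625 + 0.1105) / 0.3479 = 0.1379 ⇒ 0.14
d₂ = 0.1379 − 0.3479 = -0.2099 ⇒ -0.21
exp(−qT) = exp(−0.022·2.5) = 0.9465;  exp(−rT) = exp(−0.042·2.5) = 0.9003
C = 62·0.9465·N(0.14) − 66·0.9003·N(-0.21) = 62·0.9465·0.5557 − 66·0.9003·0.4168 = 32.6101 − 24.7662 = 7.8440

7.84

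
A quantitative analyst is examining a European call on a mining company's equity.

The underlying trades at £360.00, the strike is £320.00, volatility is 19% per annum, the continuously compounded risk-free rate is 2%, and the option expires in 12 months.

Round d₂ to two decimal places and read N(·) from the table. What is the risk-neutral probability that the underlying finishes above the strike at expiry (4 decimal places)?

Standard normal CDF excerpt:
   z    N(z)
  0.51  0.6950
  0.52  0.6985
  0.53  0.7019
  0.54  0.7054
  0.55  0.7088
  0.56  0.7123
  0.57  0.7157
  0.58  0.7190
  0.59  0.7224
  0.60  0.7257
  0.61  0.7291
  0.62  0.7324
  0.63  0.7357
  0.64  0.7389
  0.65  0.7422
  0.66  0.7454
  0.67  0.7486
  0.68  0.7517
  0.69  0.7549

σ√T = 0.19 × 1.0000 = 0.1900
ln(S/K) + (r + σ²/2)T = ln(360/320) + (0.02 + 0.19²/2)·1 = 0.1178 + 0.0381 = 0.1558
d₁ = 0.1558 / 0.1900 = 0.8202 ≈ 0.82
d₂ = d₁ − σ√T = 0.8202 − 0.1900 = 0.6302 ≈ 0.63
Risk-neutral Pr[S_T > K] = N(d₂) = N(0.63) = 0.7357

0.7357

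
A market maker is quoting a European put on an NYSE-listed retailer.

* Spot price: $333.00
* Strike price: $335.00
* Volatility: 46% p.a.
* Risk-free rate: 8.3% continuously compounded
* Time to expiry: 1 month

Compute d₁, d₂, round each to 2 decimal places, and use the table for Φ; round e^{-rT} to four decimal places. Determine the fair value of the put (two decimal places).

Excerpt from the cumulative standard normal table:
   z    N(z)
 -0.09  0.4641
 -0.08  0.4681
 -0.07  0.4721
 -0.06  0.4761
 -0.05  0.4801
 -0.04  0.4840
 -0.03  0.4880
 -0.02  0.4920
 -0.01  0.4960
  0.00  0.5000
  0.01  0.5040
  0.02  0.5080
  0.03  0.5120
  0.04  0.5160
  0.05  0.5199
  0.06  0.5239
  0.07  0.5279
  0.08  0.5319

$17.09

T = 0.08333;  σ√T = 0.1328
d₁ = [ln(333/335) + (0.083 + ½·0.46²)·0.08333] / (σ√T) = (-0.0060 + 0.0157) / 0.1328 = 0.0734 ⇒ 0.07
d₂ = 0.0734 − 0.1328 = -0.0594 ⇒ -0.06
exp(−rT) = exp(−0.083·0.08333) = 0.9931
P = 335·0.9931·N(0.06) − 333·N(-0.07) = 335·0.9931·0.5239 − 333·0.4721 = 174.2955 − 157.2093 = 17.0862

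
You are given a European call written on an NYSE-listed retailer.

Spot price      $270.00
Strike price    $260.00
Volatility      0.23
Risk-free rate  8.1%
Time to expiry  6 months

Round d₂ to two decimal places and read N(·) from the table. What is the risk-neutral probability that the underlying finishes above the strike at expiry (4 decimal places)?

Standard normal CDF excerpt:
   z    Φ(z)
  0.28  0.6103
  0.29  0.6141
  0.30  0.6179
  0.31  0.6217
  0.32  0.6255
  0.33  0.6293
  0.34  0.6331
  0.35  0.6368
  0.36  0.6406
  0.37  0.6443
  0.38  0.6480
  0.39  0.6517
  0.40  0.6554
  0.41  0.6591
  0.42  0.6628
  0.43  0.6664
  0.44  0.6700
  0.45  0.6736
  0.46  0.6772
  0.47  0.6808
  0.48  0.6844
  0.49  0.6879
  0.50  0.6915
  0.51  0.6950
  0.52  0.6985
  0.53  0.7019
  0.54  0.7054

0.6554

σ√T = 0.23 × 0.7071 = 0.1626
d₁ = [ln(270/260) + (0.081 + 0.23²/2)·0.5] / 0.1626 = [0.0377 + 0.0537] / 0.1626 = 0.5624 → 0.56
d₂ = d₁ − σ√T = 0.5624 − 0.1626 = 0.3998 → 0.40
Risk-neutral Pr[S_T > K] = N(d₂) = N(0.40) = 0.6554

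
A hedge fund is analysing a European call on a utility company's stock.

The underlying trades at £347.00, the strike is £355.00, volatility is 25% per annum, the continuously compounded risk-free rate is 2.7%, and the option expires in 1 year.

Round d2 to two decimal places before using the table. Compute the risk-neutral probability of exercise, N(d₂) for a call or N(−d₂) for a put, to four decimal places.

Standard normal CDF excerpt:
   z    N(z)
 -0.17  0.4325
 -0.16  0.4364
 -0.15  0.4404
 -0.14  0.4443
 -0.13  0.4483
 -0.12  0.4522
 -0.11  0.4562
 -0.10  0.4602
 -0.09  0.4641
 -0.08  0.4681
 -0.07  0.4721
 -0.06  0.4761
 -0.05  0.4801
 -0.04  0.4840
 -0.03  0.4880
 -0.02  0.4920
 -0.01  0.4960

T = 1;  σ√T = 0.2500
ln(S/K) + (r + σ²/2)T = ln(347/355) + (0.027 + 0.25²/2)·1 = -0.0228 + 0.0582 = 0.0355
d₁ = 0.0355 / 0.2500 = 0.1418 → 0.14
d₂ = d₁ − σ√T = 0.1418 − 0.2500 = -0.1082 → -0.11
Risk-neutral Pr[S_T > K] = N(d₂) = N(-0.11) = 0.4562

0.4562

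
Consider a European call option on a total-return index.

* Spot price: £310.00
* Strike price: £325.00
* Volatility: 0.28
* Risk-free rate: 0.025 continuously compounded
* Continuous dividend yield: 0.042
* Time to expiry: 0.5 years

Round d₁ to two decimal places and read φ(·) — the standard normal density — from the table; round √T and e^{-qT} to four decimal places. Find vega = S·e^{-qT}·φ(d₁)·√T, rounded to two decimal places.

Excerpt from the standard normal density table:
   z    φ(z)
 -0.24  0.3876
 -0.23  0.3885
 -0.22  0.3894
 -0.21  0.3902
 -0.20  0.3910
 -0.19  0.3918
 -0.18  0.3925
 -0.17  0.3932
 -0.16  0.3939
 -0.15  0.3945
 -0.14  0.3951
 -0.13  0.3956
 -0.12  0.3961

σ√T = 0.28 × 0.7071 = 0.1980
d₁ = [ln(310/325) + (0.025 − 0.042 + 0.28²/2)·0.5] / 0.1980 = [-0.0473 + 0.0111] / 0.1980 = -0.1826 → -0.18
√T = √0.5 = 0.7071
φ(d₁) = φ(-0.18) = 0.3925
e^(−qT) = e^(−0.042·0.5) = 0.9792
vega = S·e^(−qT)·φ(d₁)·√T = 310·0.9792·0.3925·0.7071 = 84.2468

84.25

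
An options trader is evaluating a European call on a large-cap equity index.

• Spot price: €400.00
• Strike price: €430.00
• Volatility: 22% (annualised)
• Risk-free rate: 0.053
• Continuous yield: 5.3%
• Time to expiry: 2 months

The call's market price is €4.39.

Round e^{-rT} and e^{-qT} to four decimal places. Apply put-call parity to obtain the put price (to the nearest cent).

€34.13

e^(−qT) = e^(−0.053·0.1667) = 0.9912;  e^(−rT) = e^(−0.053·0.1667) = 0.9912
Put-call parity: C − P = S·e^(−qT) − K·e^(−rT) = 400·0.9912 − 430·0.9912 = 396.4800 − 426.2160 = -29.7360
P = C − (C − P) = 4.39 − (-29.7360) = 34.1260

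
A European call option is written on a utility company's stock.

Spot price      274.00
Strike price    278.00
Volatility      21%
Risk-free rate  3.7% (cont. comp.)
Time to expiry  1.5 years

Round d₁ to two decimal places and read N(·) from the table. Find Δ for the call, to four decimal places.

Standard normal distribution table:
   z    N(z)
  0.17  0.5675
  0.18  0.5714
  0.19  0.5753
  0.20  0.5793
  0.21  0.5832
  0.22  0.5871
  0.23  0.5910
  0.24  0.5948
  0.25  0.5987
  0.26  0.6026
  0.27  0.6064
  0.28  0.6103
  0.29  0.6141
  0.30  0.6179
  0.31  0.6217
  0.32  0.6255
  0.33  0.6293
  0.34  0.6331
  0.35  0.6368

0.6141

T = 1.5;  σ√T = 0.2572
d₁ = [ln(274/278) + (0.037 + 0.21²/2)·1.5] / 0.2572 = [-0.0145 + 0.0886] / 0.2572 = 0.2880 ⇒ 0.29
N(d₁) = N(0.29) = 0.6141
Δ_call = N(d₁) = 0.6141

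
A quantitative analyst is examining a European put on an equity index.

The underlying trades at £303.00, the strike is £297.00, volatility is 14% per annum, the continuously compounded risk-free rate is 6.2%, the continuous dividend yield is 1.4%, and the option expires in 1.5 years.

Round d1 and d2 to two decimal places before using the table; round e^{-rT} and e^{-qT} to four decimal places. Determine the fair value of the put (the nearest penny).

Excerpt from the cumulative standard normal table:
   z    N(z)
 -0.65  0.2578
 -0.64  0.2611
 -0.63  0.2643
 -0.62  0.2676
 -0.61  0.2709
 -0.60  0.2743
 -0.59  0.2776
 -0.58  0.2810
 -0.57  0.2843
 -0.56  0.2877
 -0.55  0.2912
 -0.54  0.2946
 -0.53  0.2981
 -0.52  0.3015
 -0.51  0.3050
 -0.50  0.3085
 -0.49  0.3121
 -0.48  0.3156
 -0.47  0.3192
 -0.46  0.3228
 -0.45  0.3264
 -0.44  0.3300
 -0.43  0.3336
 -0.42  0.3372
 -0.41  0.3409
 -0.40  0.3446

£8.94

σ√T = 0.14·√1.5 = 0.1715
d₁ = [ln(303/297) + (0.062 − 0.014 + ½·0.14²)·1.5] / (σ√T) = (0.0200 + 0.0867) / 0.1715 = 0.6223 ≈ 0.62
d₂ = 0.6223 − 0.1715 = 0.4508 ≈ 0.45
exp(−qT) = exp(−0.014·1.5) = 0.9792;  exp(−rT) = exp(−0.062·1.5) = 0.9112
N(−d₂) = N(-0.45) = 0.3264;  N(−d₁) = N(-0.62) = 0.2676
P = 297·0.9112·0.3264 − 303·0.9792·0.2676 = 88.3325 − 79.3963 = 8.9362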